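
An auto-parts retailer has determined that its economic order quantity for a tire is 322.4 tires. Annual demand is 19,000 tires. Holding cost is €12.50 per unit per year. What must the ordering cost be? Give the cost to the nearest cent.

S ≈ €34.19

The basic EOQ model gives Q* = √(2DS/H); rearrange for the unknown.
From Q* = √(2DS/H): S = Q*²H / (2D) = 322.4² × 12.5 / (2 × 19,000) = 34.1914.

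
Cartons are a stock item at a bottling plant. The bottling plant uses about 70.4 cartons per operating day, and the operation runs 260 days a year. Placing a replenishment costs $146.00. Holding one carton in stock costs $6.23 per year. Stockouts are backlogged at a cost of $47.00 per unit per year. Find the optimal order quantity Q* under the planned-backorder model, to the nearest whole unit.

Q* ≈ 986 cartons

Annual demand D = 70.4 × 260 = 18,304.
With planned backorders, Q* = √(2DS/H) · √((H+B)/B).
√(2DS/H) = √(2 × 18,304 × 146 / 6.23) = 926.233.
√((H+B)/B) = √((6.23+47)/47) = 1.0642.
Q* ≈ 985.711.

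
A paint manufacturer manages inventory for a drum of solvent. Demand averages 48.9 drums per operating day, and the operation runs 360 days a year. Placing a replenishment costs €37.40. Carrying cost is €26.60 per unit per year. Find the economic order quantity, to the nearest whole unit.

Q* ≈ 222 drums

Annual demand D = 48.9 × 360 = 17,604.
EOQ = √(2DS / H) = √(2 × 17,604 × 37.4 / 26.6).
= √(1,316,779.2 / 26.6) = √49,502.9774 ≈ 222.493.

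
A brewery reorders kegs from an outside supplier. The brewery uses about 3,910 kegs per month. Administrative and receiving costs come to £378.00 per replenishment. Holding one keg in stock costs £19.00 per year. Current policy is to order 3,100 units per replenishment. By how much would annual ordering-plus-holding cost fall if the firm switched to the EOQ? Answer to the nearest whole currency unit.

Extra cost ≈ £9,210 per year

Annual demand D = 3,910 × 12 = 46,920.
EOQ = √(2DS/H) = √(2 × 46,920 × 378 / 19) ≈ 1366.35.
Cost at Q* = (D/Q*)S + (Q*/2)H = √(2DSH) ≈ £25,960.72.
Cost at Q = 3,100: (46,920/3,100)×378 + (3,100/2)×19 = £5,721.21 + £29,450.00 = £35,171.21.
Excess = £35,171.21 − £25,960.72 = £9,210.49.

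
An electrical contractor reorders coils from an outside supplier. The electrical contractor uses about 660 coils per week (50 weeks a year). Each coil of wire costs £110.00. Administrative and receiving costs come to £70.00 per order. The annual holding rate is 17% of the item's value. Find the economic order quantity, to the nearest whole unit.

Annual demand D = 660 × 50 = 33,000.
Holding cost H = 0.17 × £110.00 = £18.7000 per unit per year.
EOQ = √(2DS / H) = √(2 × 33,000 × 70 / 18.7).
= √(4,620,000 / 18.7) = √247,058.8235 ≈ 497.050.

Q* ≈ 497 coils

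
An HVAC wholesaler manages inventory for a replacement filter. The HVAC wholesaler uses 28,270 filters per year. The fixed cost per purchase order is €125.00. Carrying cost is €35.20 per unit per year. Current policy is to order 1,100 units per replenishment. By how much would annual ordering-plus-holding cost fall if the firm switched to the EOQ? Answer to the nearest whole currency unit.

EOQ = √(2DS/H) = √(2 × 28,270 × 125 / 35.2) ≈ 448.09.
Cost at Q* = (D/Q*)S + (Q*/2)H = √(2DSH) ≈ €15,772.63.
Cost at Q = 1,100: (28,270/1,100)×125 + (1,100/2)×35.2 = €3,212.50 + €19,360.00 = €22,572.50.
Excess = €22,572.50 − €15,772.63 = €6,799.87.

Extra cost ≈ €6,800 per year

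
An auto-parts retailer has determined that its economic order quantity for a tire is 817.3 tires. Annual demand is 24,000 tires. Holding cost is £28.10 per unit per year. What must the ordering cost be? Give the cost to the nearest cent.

S ≈ £391.05

The basic EOQ model gives Q* = √(2DS/H); rearrange for the unknown.
From Q* = √(2DS/H): S = Q*²H / (2D) = 817.3² × 28.1 / (2 × 24,000) = 391.0462.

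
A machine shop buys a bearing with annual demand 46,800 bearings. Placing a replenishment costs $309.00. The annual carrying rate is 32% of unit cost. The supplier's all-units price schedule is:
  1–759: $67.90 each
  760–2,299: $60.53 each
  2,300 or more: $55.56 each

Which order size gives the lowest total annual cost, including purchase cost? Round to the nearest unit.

Holding cost per unit per year at price C is H = 0.32·C.
For each price level, check whether its EOQ is feasible; otherwise the best quantity at that price is the breakpoint.
Tier 1 ($67.90): EOQ = 1153.7 exceeds tier's upper bound 759, so this tier is dominated.
EOQ at $60.53 = 1222.0 (feasible in tier 2): TC = 46,800×$60.53 + (46,800/1222.0)×309 + (1222.0/2)×0.32×$60.53 = $2,856,472.87.
EOQ at $55.56 = 1275.4 < 2300, so use break Q=2300: TC = 46,800×$55.56 + (46,800/2300.0)×309 + (2300.0/2)×0.32×$55.56 = $2,626,941.56.
Lowest total cost is $2,626,941.56 at Q = 2300.0.

Q* ≈ 2,300 bearings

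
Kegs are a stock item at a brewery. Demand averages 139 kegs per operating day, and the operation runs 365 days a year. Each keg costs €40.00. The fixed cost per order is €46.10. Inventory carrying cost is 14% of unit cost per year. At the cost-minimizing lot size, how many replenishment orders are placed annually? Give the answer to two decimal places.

Annual demand D = 139 × 365 = 50,735.
Holding cost H = 0.14 × €40.00 = €5.6000 per unit per year.
The optimal lot size = √(2DS/H) = √(2 × 50,735 × 46.1 / 5.6) ≈ 913.96.
Orders per year = D / Q* = 50,735 / 913.96 ≈ 55.511.

N ≈ 55.51 orders per year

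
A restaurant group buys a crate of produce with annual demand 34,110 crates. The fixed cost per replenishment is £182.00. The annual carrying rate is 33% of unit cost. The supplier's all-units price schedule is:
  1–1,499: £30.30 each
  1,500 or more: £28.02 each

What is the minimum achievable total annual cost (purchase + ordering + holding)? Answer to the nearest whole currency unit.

Holding cost per unit per year at price C is H = 0.33·C.
Evaluate total cost at each tier's feasible EOQ or, if the EOQ is below the tier, at the tier's minimum quantity.
EOQ at £30.30 = 1114.3 (feasible in tier 1): TC = 34,110×£30.30 + (34,110/1114.3)×182 + (1114.3/2)×0.33×£30.30 = £1,044,675.17.
EOQ at £28.02 = 1158.8 < 1500, so use break Q=1500: TC = 34,110×£28.02 + (34,110/1500.0)×182 + (1500.0/2)×0.33×£28.02 = £966,835.83.
Lowest total cost among the candidates is at Q = 1500.0.

TC* ≈ £966,836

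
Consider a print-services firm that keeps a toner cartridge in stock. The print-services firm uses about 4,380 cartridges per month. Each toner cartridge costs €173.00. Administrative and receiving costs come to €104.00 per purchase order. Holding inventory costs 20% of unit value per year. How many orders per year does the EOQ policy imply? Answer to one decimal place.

N ≈ 93.5 orders per year

Annual demand D = 4,380 × 12 = 52,560.
Holding cost H = 0.20 × €173.00 = €34.6000 per unit per year.
The optimal lot size = √(2DS/H) = √(2 × 52,560 × 104 / 34.6) ≈ 562.11.
Orders per year = D / Q* = 52,560 / 562.11 ≈ 93.505.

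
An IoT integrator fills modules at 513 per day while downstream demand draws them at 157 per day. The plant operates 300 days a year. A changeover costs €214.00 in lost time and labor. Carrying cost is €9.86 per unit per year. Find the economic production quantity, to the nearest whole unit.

Annual demand D = 157 × 300 = 47,100.
Production build-up factor (1 − d/p) = 1 − 157/513 = 0.6940.
Q* = √(2DS / (H(1 − d/p))) = √(2 × 47,100 × 214 / (9.86 × 0.6940)).
= √(20,158,800 / 6.8424) ≈ 1716.436.

Q* ≈ 1,716 modules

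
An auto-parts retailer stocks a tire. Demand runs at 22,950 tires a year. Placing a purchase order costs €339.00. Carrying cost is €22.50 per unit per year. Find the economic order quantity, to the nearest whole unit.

EOQ = √(2DS / H) = √(2 × 22,950 × 339 / 22.5).
= √(15,560,100 / 22.5) = √691,560 ≈ 831.601.

Q* ≈ 832 tires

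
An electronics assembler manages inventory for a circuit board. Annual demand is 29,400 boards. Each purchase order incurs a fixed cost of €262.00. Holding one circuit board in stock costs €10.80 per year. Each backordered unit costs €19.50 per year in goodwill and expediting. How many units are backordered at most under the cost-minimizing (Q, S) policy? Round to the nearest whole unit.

With planned backorders, Q* = √(2DS/H) · √((H+B)/B).
√(2DS/H) = √(2 × 29,400 × 262 / 10.8) = 1194.338.
√((H+B)/B) = √((10.8+19.5)/19.5) = 1.2465.
Q* ≈ 1488.783.
S* = Q* · H/(H+B) = 1488.783 × 10.8/30.3 ≈ 530.655.

S* ≈ 531 boards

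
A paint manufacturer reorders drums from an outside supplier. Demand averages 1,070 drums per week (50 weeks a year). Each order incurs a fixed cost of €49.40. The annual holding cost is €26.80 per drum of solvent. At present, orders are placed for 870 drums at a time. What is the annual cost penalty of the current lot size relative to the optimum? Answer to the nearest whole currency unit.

Extra cost ≈ €2,794 per year

Annual demand D = 1,070 × 50 = 53,500.
EOQ = √(2DS/H) = √(2 × 53,500 × 49.4 / 26.8) ≈ 444.11.
Cost at Q* = (D/Q*)S + (Q*/2)H = √(2DSH) ≈ €11,902.08.
Cost at Q = 870: (53,500/870)×49.4 + (870/2)×26.8 = €3,037.82 + €11,658.00 = €14,695.82.
Excess = €14,695.82 − €11,902.08 = €2,793.74.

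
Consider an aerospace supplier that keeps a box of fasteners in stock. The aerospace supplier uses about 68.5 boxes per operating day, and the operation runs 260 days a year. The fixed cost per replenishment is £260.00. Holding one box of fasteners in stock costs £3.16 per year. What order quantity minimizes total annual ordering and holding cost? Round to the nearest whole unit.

Annual demand D = 68.5 × 260 = 17,810.
EOQ = √(2DS / H) = √(2 × 17,810 × 260 / 3.16).
= √(9,261,200 / 3.16) = √2,930,759.4937 ≈ 1711.946.

Q* ≈ 1,712 boxes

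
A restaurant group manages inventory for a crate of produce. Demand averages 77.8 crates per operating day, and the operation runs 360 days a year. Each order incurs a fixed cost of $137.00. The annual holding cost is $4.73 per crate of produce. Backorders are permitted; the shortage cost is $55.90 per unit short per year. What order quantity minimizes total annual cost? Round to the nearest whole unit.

Annual demand D = 77.8 × 360 = 28,008.
With planned backorders, Q* = √(2DS/H) · √((H+B)/B).
√(2DS/H) = √(2 × 28,008 × 137 / 4.73) = 1273.755.
√((H+B)/B) = √((4.73+55.9)/55.9) = 1.0414.
Q* ≈ 1326.550.

Q* ≈ 1,327 crates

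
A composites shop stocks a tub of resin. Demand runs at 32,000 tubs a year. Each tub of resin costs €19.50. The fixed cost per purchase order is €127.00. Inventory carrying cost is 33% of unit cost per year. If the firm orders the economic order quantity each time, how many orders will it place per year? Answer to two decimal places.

N ≈ 28.47 orders per year

Holding cost H = 0.33 × €19.50 = €6.4350 per unit per year.
The optimal lot size = √(2DS/H) = √(2 × 32,000 × 127 / 6.435) ≈ 1123.87.
Orders per year = D / Q* = 32,000 / 1123.87 ≈ 28.473.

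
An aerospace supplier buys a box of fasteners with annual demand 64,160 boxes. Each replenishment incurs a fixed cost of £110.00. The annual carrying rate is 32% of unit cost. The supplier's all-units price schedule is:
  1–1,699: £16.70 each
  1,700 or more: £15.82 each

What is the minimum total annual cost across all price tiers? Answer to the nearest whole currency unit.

Holding cost per unit per year at price C is H = 0.32·C.
Evaluate total cost at each tier's feasible EOQ or, if the EOQ is below the tier, at the tier's minimum quantity.
EOQ at £16.70 = 1625.2 (feasible in tier 1): TC = 64,160×£16.70 + (64,160/1625.2)×110 + (1625.2/2)×0.32×£16.70 = £1,080,157.14.
EOQ at £15.82 = 1669.8 < 1700, so use break Q=1700: TC = 64,160×£15.82 + (64,160/1700.0)×110 + (1700.0/2)×0.32×£15.82 = £1,023,465.77.
Lowest total cost among the candidates is at Q = 1700.0.

TC* ≈ £1,023,466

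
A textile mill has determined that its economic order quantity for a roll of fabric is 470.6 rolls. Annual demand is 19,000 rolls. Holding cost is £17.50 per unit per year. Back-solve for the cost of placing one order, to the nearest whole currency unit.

Invert the EOQ relation Q*² = 2DS/H.
From Q* = √(2DS/H): S = Q*²H / (2D) = 470.6² × 17.5 / (2 × 19,000) = 101.9902.

S ≈ £102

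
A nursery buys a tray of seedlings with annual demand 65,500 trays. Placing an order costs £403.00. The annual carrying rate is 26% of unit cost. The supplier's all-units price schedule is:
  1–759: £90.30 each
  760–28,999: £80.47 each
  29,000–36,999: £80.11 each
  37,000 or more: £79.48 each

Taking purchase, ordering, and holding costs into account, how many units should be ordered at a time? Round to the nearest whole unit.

Holding cost per unit per year at price C is H = 0.26·C.
Candidates are each tier's EOQ (if it falls in that tier) and each price-break quantity.
Tier 1 (£90.30): EOQ = 1499.5 exceeds tier's upper bound 759, so this tier is dominated.
EOQ at £80.47 = 1588.5 (feasible in tier 2): TC = 65,500×£80.47 + (65,500/1588.5)×403 + (1588.5/2)×0.26×£80.47 = £5,304,019.71.
EOQ at £80.11 = 1592.1 < 29000, so use break Q=29000: TC = 65,500×£80.11 + (65,500/29000.0)×403 + (29000.0/2)×0.26×£80.11 = £5,550,129.92.
EOQ at £79.48 = 1598.4 < 37000, so use break Q=37000: TC = 65,500×£79.48 + (65,500/37000.0)×403 + (37000.0/2)×0.26×£79.48 = £5,588,952.22.
Lowest total cost is £5,304,019.71 at Q = 1588.5.

Q* ≈ 1,588 trays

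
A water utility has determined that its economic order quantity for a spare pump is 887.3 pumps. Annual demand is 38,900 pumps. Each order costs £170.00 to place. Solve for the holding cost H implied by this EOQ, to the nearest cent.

H ≈ £16.80

Invert the EOQ relation Q*² = 2DS/H.
From Q* = √(2DS/H): H = 2DS / Q*² = 2 × 38,900 × 170 / 887.3² = 16.7992.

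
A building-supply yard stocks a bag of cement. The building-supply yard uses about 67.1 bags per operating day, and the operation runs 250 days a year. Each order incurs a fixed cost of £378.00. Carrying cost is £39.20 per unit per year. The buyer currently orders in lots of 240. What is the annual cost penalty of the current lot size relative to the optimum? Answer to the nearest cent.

Annual demand D = 67.1 × 250 = 16,775.
EOQ = √(2DS/H) = √(2 × 16,775 × 378 / 39.2) ≈ 568.79.
Cost at Q* = (D/Q*)S + (Q*/2)H = √(2DSH) ≈ £22,296.42.
Cost at Q = 240: (16,775/240)×378 + (240/2)×39.2 = £26,420.62 + £4,704.00 = £31,124.62.
Excess = £31,124.62 − £22,296.42 = £8,828.20.

Extra cost ≈ £8,828.20 per year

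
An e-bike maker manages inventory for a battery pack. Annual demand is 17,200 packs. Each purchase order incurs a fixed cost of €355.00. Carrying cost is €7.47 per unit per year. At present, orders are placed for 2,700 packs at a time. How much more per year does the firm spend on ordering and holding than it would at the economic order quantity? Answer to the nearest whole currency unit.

EOQ = √(2DS/H) = √(2 × 17,200 × 355 / 7.47) ≈ 1278.60.
Cost at Q* = (D/Q*)S + (Q*/2)H = √(2DSH) ≈ €9,551.11.
Cost at Q = 2,700: (17,200/2,700)×355 + (2,700/2)×7.47 = €2,261.48 + €10,084.50 = €12,345.98.
Excess = €12,345.98 − €9,551.11 = €2,794.87.

Extra cost ≈ €2,795 per year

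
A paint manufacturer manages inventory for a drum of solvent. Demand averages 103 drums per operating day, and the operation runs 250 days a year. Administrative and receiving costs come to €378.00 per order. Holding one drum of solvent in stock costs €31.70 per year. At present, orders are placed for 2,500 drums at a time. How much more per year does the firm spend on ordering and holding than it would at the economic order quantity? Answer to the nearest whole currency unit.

Annual demand D = 103 × 250 = 25,750.
EOQ = √(2DS/H) = √(2 × 25,750 × 378 / 31.7) ≈ 783.65.
Cost at Q* = (D/Q*)S + (Q*/2)H = √(2DSH) ≈ €24,841.58.
Cost at Q = 2,500: (25,750/2,500)×378 + (2,500/2)×31.7 = €3,893.40 + €39,625.00 = €43,518.40.
Excess = €43,518.40 − €24,841.58 = €18,676.82.

Extra cost ≈ €18,677 per year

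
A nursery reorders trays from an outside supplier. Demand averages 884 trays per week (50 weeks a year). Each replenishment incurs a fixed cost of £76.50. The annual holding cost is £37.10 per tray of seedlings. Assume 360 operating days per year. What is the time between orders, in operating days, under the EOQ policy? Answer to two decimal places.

T ≈ 3.48 days

Annual demand D = 884 × 50 = 44,200.
Q* = √(2DS/H) = √(2 × 44,200 × 76.5 / 37.1) ≈ 426.94.
Cycle time = Q*/D × 360 = 426.94 / 44,200 × 360 ≈ 3.477 days.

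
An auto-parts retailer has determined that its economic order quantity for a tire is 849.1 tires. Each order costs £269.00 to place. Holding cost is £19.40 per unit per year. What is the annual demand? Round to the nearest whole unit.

D ≈ 25,998 tires per year

Squaring Q* = √(2DS/H) gives Q*² = 2DS/H.
From Q* = √(2DS/H): D = Q*²H / (2S) = 849.1² × 19.4 / (2 × 269) = 25997.832.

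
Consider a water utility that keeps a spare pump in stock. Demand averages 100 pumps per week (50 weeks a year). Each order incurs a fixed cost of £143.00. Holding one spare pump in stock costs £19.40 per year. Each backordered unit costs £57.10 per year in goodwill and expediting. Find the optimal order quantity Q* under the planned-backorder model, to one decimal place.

Q* ≈ 314.3 pumps

Annual demand D = 100 × 50 = 5,000.
With planned backorders, Q* = √(2DS/H) · √((H+B)/B).
√(2DS/H) = √(2 × 5,000 × 143 / 19.4) = 271.498.
√((H+B)/B) = √((19.4+57.1)/57.1) = 1.1575.
Q* ≈ 314.253.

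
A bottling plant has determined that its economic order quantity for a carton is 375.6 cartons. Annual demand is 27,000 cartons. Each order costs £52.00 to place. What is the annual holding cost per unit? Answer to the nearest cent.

H ≈ £19.90

The basic EOQ model gives Q* = √(2DS/H); rearrange for the unknown.
From Q* = √(2DS/H): H = 2DS / Q*² = 2 × 27,000 × 52 / 375.6² = 19.9043.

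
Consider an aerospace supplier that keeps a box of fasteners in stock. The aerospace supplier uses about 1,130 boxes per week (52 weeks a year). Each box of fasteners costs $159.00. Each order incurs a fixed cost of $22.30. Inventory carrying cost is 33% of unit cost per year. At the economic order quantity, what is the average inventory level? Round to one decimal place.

Average inventory ≈ 111.7 boxes

Annual demand D = 1,130 × 52 = 58,760.
Holding cost H = 0.33 × $159.00 = $52.4700 per unit per year.
The optimal lot size = √(2DS/H) = √(2 × 58,760 × 22.3 / 52.47) ≈ 223.49.
Average inventory = Q*/2 ≈ 223.49 / 2 = 111.744.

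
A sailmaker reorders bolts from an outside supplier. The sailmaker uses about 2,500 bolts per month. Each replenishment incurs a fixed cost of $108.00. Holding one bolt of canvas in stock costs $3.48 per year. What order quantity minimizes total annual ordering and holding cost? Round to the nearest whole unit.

Q* ≈ 1,365 bolts

Annual demand D = 2,500 × 12 = 30,000.
EOQ = √(2DS / H) = √(2 × 30,000 × 108 / 3.48).
= √(6,480,000 / 3.48) = √1,862,068.9655 ≈ 1364.576.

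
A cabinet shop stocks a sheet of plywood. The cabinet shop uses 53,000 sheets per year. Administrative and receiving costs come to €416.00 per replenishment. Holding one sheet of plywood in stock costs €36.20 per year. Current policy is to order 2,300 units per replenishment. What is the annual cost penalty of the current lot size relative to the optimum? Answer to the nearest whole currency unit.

EOQ = √(2DS/H) = √(2 × 53,000 × 416 / 36.2) ≈ 1103.69.
Cost at Q* = (D/Q*)S + (Q*/2)H = √(2DSH) ≈ €39,953.41.
Cost at Q = 2,300: (53,000/2,300)×416 + (2,300/2)×36.2 = €9,586.09 + €41,630.00 = €51,216.09.
Excess = €51,216.09 − €39,953.41 = €11,262.67.

Extra cost ≈ €11,263 per year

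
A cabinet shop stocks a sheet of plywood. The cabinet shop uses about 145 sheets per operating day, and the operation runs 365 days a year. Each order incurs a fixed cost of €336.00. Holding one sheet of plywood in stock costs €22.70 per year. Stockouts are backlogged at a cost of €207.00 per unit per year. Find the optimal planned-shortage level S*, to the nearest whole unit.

Annual demand D = 145 × 365 = 52,925.
With planned backorders, Q* = √(2DS/H) · √((H+B)/B).
√(2DS/H) = √(2 × 52,925 × 336 / 22.7) = 1251.705.
√((H+B)/B) = √((22.7+207)/207) = 1.0534.
Q* ≈ 1318.553.
S* = Q* · H/(H+B) = 1318.553 × 22.7/229.7 ≈ 130.305.

S* ≈ 130 sheets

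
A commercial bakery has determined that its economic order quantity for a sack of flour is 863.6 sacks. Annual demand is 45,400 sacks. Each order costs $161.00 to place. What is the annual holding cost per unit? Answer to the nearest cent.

Invert the EOQ relation Q*² = 2DS/H.
From Q* = √(2DS/H): H = 2DS / Q*² = 2 × 45,400 × 161 / 863.6² = 19.6014.

H ≈ $19.60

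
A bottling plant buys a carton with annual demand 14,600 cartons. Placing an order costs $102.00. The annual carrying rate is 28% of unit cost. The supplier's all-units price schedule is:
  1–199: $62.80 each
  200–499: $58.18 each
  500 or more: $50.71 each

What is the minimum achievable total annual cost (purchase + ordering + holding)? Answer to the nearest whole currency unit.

TC* ≈ $746,894

Holding cost per unit per year at price C is H = 0.28·C.
Evaluate total cost at each tier's feasible EOQ or, if the EOQ is below the tier, at the tier's minimum quantity.
Tier 1 ($62.80): EOQ = 411.6 exceeds tier's upper bound 199, so this tier is dominated.
EOQ at $58.18 = 427.6 (feasible in tier 2): TC = 14,600×$58.18 + (14,600/427.6)×102 + (427.6/2)×0.28×$58.18 = $856,393.58.
EOQ at $50.71 = 458.0 < 500, so use break Q=500: TC = 14,600×$50.71 + (14,600/500.0)×102 + (500.0/2)×0.28×$50.71 = $746,894.10.
Lowest total cost among the candidates is at Q = 500.0.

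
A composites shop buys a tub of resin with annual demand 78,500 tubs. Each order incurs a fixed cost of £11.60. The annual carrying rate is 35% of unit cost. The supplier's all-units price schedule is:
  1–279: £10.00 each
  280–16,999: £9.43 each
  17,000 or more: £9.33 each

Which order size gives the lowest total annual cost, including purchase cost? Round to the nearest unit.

Holding cost per unit per year at price C is H = 0.35·C.
Evaluate total cost at each tier's feasible EOQ or, if the EOQ is below the tier, at the tier's minimum quantity.
Tier 1 (£10.00): EOQ = 721.3 exceeds tier's upper bound 279, so this tier is dominated.
EOQ at £9.43 = 742.8 (feasible in tier 2): TC = 78,500×£9.43 + (78,500/742.8)×11.6 + (742.8/2)×0.35×£9.43 = £742,706.71.
EOQ at £9.33 = 746.8 < 17000, so use break Q=17000: TC = 78,500×£9.33 + (78,500/17000.0)×11.6 + (17000.0/2)×0.35×£9.33 = £760,215.31.
Lowest total cost is £742,706.71 at Q = 742.8.

Q* ≈ 743 tubs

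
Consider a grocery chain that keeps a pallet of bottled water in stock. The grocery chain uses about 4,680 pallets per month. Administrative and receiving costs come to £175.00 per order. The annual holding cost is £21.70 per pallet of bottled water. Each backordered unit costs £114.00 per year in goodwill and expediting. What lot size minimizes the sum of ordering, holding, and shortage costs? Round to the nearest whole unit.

Q* ≈ 1,038 pallets

Annual demand D = 4,680 × 12 = 56,160.
With planned backorders, Q* = √(2DS/H) · √((H+B)/B).
√(2DS/H) = √(2 × 56,160 × 175 / 21.7) = 951.739.
√((H+B)/B) = √((21.7+114)/114) = 1.0910.
Q* ≈ 1038.377.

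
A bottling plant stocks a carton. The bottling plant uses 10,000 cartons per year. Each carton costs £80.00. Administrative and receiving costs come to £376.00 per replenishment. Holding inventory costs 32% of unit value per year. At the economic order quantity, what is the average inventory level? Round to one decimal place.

Average inventory ≈ 271.0 cartons

Holding cost H = 0.32 × £80.00 = £25.6000 per unit per year.
EOQ = √(2DS/H) = √(2 × 10,000 × 376 / 25.6) ≈ 541.99.
Average inventory = Q*/2 ≈ 541.99 / 2 = 270.994.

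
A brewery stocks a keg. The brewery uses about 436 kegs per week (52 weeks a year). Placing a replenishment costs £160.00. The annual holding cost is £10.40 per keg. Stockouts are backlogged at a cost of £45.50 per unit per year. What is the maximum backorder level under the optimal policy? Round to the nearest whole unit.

Annual demand D = 436 × 52 = 22,672.
With planned backorders, Q* = √(2DS/H) · √((H+B)/B).
√(2DS/H) = √(2 × 22,672 × 160 / 10.4) = 835.225.
√((H+B)/B) = √((10.4+45.5)/45.5) = 1.1084.
Q* ≈ 925.771.
S* = Q* · H/(H+B) = 925.771 × 10.4/55.9 ≈ 172.236.

S* ≈ 172 kegs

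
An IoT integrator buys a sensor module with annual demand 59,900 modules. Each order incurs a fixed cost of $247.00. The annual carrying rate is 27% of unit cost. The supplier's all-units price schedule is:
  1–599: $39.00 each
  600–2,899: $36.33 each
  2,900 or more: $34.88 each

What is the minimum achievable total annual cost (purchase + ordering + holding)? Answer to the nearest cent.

Holding cost per unit per year at price C is H = 0.27·C.
For each price level, check whether its EOQ is feasible; otherwise the best quantity at that price is the breakpoint.
Tier 1 ($39.00): EOQ = 1676.3 exceeds tier's upper bound 599, so this tier is dominated.
EOQ at $36.33 = 1736.8 (feasible in tier 2): TC = 59,900×$36.33 + (59,900/1736.8)×247 + (1736.8/2)×0.27×$36.33 = $2,193,203.94.
EOQ at $34.88 = 1772.6 < 2900, so use break Q=2900: TC = 59,900×$34.88 + (59,900/2900.0)×247 + (2900.0/2)×0.27×$34.88 = $2,108,069.35.
Lowest total cost among the candidates is at Q = 2900.0.

TC* ≈ $2,108,069.35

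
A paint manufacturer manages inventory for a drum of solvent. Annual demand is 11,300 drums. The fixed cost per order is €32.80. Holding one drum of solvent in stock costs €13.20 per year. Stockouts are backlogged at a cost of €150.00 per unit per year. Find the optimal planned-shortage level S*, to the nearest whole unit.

With planned backorders, Q* = √(2DS/H) · √((H+B)/B).
√(2DS/H) = √(2 × 11,300 × 32.8 / 13.2) = 236.976.
√((H+B)/B) = √((13.2+150)/150) = 1.0431.
Q* ≈ 247.183.
S* = Q* · H/(H+B) = 247.183 × 13.2/163.2 ≈ 19.993.

S* ≈ 20 drums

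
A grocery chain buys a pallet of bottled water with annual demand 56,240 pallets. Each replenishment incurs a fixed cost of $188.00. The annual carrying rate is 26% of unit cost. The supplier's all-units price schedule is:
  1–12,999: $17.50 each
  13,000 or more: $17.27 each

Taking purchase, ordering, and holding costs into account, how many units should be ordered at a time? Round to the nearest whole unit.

Holding cost per unit per year at price C is H = 0.26·C.
Candidates are each tier's EOQ (if it falls in that tier) and each price-break quantity.
EOQ at $17.50 = 2155.8 (feasible in tier 1): TC = 56,240×$17.50 + (56,240/2155.8)×188 + (2155.8/2)×0.26×$17.50 = $994,008.94.
EOQ at $17.27 = 2170.1 < 13000, so use break Q=13000: TC = 56,240×$17.27 + (56,240/13000.0)×188 + (13000.0/2)×0.26×$17.27 = $1,001,264.42.
Lowest total cost is $994,008.94 at Q = 2155.8.

Q* ≈ 2,156 pallets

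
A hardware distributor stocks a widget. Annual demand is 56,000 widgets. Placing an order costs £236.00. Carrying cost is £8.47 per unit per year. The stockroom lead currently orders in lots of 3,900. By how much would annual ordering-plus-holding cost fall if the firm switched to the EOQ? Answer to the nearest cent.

EOQ = √(2DS/H) = √(2 × 56,000 × 236 / 8.47) ≈ 1766.54.
Cost at Q* = (D/Q*)S + (Q*/2)H = √(2DSH) ≈ £14,962.59.
Cost at Q = 3,900: (56,000/3,900)×236 + (3,900/2)×8.47 = £3,388.72 + £16,516.50 = £19,905.22.
Excess = £19,905.22 − £14,962.59 = £4,942.63.

Extra cost ≈ £4,942.63 per year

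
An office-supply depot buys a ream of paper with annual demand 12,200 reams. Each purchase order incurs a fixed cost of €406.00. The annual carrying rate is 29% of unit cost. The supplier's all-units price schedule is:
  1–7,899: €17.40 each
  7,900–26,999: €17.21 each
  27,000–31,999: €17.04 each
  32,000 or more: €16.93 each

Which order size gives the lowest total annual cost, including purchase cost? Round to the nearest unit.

Holding cost per unit per year at price C is H = 0.29·C.
Evaluate total cost at each tier's feasible EOQ or, if the EOQ is below the tier, at the tier's minimum quantity.
EOQ at €17.40 = 1401.1 (feasible in tier 1): TC = 12,200×€17.40 + (12,200/1401.1)×406 + (1401.1/2)×0.29×€17.40 = €219,350.20.
EOQ at €17.21 = 1408.9 < 7900, so use break Q=7900: TC = 12,200×€17.21 + (12,200/7900.0)×406 + (7900.0/2)×0.29×€17.21 = €230,303.04.
EOQ at €17.04 = 1415.9 < 27000, so use break Q=27000: TC = 12,200×€17.04 + (12,200/27000.0)×406 + (27000.0/2)×0.29×€17.04 = €274,783.05.
EOQ at €16.93 = 1420.5 < 32000, so use break Q=32000: TC = 12,200×€16.93 + (12,200/32000.0)×406 + (32000.0/2)×0.29×€16.93 = €285,255.99.
Lowest total cost is €219,350.20 at Q = 1401.1.

Q* ≈ 1,401 reams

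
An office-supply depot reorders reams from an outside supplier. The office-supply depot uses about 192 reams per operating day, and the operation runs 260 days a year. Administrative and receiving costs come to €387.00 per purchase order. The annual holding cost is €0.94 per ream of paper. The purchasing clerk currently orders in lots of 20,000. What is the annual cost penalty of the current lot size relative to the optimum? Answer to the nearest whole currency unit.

Extra cost ≈ €4,339 per year

Annual demand D = 192 × 260 = 49,920.
EOQ = √(2DS/H) = √(2 × 49,920 × 387 / 0.94) ≈ 6411.27.
Cost at Q* = (D/Q*)S + (Q*/2)H = √(2DSH) ≈ €6,026.59.
Cost at Q = 20,000: (49,920/20,000)×387 + (20,000/2)×0.94 = €965.95 + €9,400.00 = €10,365.95.
Excess = €10,365.95 − €6,026.59 = €4,339.36.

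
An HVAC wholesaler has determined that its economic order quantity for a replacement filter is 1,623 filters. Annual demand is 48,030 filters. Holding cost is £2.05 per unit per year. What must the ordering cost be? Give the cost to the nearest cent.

Squaring Q* = √(2DS/H) gives Q*² = 2DS/H.
From Q* = √(2DS/H): S = Q*²H / (2D) = 1,623² × 2.05 / (2 × 48,030) = 56.2145.

S ≈ £56.21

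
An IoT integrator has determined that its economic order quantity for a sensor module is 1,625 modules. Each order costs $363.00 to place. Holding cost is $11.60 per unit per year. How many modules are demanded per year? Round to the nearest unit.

D ≈ 42,192 modules per year

Squaring Q* = √(2DS/H) gives Q*² = 2DS/H.
From Q* = √(2DS/H): D = Q*²H / (2S) = 1,625² × 11.6 / (2 × 363) = 42191.804.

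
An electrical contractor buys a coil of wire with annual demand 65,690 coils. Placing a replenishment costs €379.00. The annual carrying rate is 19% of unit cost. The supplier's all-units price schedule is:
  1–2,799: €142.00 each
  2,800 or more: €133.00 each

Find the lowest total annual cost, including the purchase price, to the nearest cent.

TC* ≈ €8,781,039.61

Holding cost per unit per year at price C is H = 0.19·C.
Candidates are each tier's EOQ (if it falls in that tier) and each price-break quantity.
EOQ at €142.00 = 1358.5 (feasible in tier 1): TC = 65,690×€142.00 + (65,690/1358.5)×379 + (1358.5/2)×0.19×€142.00 = €9,364,632.64.
EOQ at €133.00 = 1403.7 < 2800, so use break Q=2800: TC = 65,690×€133.00 + (65,690/2800.0)×379 + (2800.0/2)×0.19×€133.00 = €8,781,039.61.
Lowest total cost among the candidates is at Q = 2800.0.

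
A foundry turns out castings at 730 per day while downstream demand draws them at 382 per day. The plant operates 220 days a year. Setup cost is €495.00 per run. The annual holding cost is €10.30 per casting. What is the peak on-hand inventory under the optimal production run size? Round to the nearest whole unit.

Annual demand D = 382 × 220 = 84,040.
Production build-up factor (1 − d/p) = 1 − 382/730 = 0.4767.
Q* = √(2DS / (H(1 − d/p))) = √(2 × 84,040 × 495 / (10.3 × 0.4767)).
= √(83,199,600 / 4.9101) ≈ 4116.364.
Maximum inventory = Q*(1 − d/p) = 4116.364 × 0.4767 ≈ 1962.322.

I_max ≈ 1,962 castings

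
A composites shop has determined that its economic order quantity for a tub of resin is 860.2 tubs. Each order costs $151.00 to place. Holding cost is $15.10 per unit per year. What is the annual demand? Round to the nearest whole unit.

Invert the EOQ relation Q*² = 2DS/H.
From Q* = √(2DS/H): D = Q*²H / (2S) = 860.2² × 15.1 / (2 × 151) = 36997.202.

D ≈ 36,997 tubs per year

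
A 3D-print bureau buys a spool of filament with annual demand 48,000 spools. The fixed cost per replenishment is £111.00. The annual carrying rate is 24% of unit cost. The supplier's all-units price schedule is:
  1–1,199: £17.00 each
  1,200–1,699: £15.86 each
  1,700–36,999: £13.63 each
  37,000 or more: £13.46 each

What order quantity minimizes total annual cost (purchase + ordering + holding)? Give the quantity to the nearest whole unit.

Holding cost per unit per year at price C is H = 0.24·C.
For each price level, check whether its EOQ is feasible; otherwise the best quantity at that price is the breakpoint.
Tier 1 (£17.00): EOQ = 1616.1 exceeds tier's upper bound 1199, so this tier is dominated.
EOQ at £15.86 = 1673.2 (feasible in tier 2): TC = 48,000×£15.86 + (48,000/1673.2)×111 + (1673.2/2)×0.24×£15.86 = £767,648.75.
EOQ at £13.63 = 1804.9 (feasible in tier 3): TC = 48,000×£13.63 + (48,000/1804.9)×111 + (1804.9/2)×0.24×£13.63 = £660,144.06.
EOQ at £13.46 = 1816.2 < 37000, so use break Q=37000: TC = 48,000×£13.46 + (48,000/37000.0)×111 + (37000.0/2)×0.24×£13.46 = £705,986.40.
Lowest total cost is £660,144.06 at Q = 1804.9.

Q* ≈ 1,805 spools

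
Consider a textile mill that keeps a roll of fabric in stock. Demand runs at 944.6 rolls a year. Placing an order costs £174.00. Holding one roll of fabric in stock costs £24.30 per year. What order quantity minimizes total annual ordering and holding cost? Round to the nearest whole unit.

EOQ = √(2DS / H) = √(2 × 944.6 × 174 / 24.3).
= √(328,720.8 / 24.3) = √13,527.6049 ≈ 116.308.

Q* ≈ 116 rolls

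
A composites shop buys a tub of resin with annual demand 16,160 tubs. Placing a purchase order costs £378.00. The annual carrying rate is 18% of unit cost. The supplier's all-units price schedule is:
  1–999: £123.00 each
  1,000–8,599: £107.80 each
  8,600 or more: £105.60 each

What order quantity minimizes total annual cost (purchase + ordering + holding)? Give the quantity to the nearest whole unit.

Q* ≈ 1,000 tubs

Holding cost per unit per year at price C is H = 0.18·C.
Evaluate total cost at each tier's feasible EOQ or, if the EOQ is below the tier, at the tier's minimum quantity.
EOQ at £123.00 = 742.8 (feasible in tier 1): TC = 16,160×£123.00 + (16,160/742.8)×378 + (742.8/2)×0.18×£123.00 = £2,004,126.38.
EOQ at £107.80 = 793.5 < 1000, so use break Q=1000: TC = 16,160×£107.80 + (16,160/1000.0)×378 + (1000.0/2)×0.18×£107.80 = £1,757,858.48.
EOQ at £105.60 = 801.7 < 8600, so use break Q=8600: TC = 16,160×£105.60 + (16,160/8600.0)×378 + (8600.0/2)×0.18×£105.60 = £1,788,940.69.
Lowest total cost is £1,757,858.48 at Q = 1000.0.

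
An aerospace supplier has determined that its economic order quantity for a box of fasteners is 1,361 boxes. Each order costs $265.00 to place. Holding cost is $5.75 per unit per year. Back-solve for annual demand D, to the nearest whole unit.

Invert the EOQ relation Q*² = 2DS/H.
From Q* = √(2DS/H): D = Q*²H / (2S) = 1,361² × 5.75 / (2 × 265) = 20095.935.

D ≈ 20,096 boxes per year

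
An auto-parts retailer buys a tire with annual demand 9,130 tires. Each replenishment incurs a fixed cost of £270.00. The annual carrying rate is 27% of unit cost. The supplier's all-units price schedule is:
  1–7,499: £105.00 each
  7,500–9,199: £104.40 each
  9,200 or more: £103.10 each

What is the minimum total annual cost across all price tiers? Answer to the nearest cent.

TC* ≈ £970,472.49

Holding cost per unit per year at price C is H = 0.27·C.
For each price level, check whether its EOQ is feasible; otherwise the best quantity at that price is the breakpoint.
EOQ at £105.00 = 417.0 (feasible in tier 1): TC = 9,130×£105.00 + (9,130/417.0)×270 + (417.0/2)×0.27×£105.00 = £970,472.49.
EOQ at £104.40 = 418.2 < 7500, so use break Q=7500: TC = 9,130×£104.40 + (9,130/7500.0)×270 + (7500.0/2)×0.27×£104.40 = £1,059,205.68.
EOQ at £103.10 = 420.8 < 9200, so use break Q=9200: TC = 9,130×£103.10 + (9,130/9200.0)×270 + (9200.0/2)×0.27×£103.10 = £1,069,621.15.
Lowest total cost among the candidates is at Q = 417.0.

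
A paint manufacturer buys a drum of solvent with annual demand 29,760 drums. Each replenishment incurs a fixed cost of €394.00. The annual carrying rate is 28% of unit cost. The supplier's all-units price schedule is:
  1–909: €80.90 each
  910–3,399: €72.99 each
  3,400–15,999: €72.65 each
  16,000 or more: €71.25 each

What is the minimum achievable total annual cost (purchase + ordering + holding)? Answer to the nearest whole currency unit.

Holding cost per unit per year at price C is H = 0.28·C.
For each price level, check whether its EOQ is feasible; otherwise the best quantity at that price is the breakpoint.
Tier 1 (€80.90): EOQ = 1017.5 exceeds tier's upper bound 909, so this tier is dominated.
EOQ at €72.99 = 1071.2 (feasible in tier 2): TC = 29,760×€72.99 + (29,760/1071.2)×394 + (1071.2/2)×0.28×€72.99 = €2,194,074.64.
EOQ at €72.65 = 1073.7 < 3400, so use break Q=3400: TC = 29,760×€72.65 + (29,760/3400.0)×394 + (3400.0/2)×0.28×€72.65 = €2,200,094.06.
EOQ at €71.25 = 1084.2 < 16000, so use break Q=16000: TC = 29,760×€71.25 + (29,760/16000.0)×394 + (16000.0/2)×0.28×€71.25 = €2,280,732.84.
Lowest total cost among the candidates is at Q = 1071.2.

TC* ≈ €2,194,075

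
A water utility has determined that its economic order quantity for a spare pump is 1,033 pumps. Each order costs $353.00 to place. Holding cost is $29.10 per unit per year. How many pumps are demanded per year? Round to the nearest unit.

D ≈ 43,983 pumps per year

The basic EOQ model gives Q* = √(2DS/H); rearrange for the unknown.
From Q* = √(2DS/H): D = Q*²H / (2S) = 1,033² × 29.1 / (2 × 353) = 43983.413.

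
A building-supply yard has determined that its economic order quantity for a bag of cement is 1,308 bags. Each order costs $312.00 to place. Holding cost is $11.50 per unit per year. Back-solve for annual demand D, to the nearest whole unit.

D ≈ 31,530 bags per year

The basic EOQ model gives Q* = √(2DS/H); rearrange for the unknown.
From Q* = √(2DS/H): D = Q*²H / (2S) = 1,308² × 11.5 / (2 × 312) = 31530.346.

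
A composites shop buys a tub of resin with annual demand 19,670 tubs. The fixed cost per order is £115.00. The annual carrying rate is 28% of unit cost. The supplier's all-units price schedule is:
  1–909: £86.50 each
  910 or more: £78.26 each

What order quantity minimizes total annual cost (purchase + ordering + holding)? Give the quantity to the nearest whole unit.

Q* ≈ 910 tubs

Holding cost per unit per year at price C is H = 0.28·C.
Candidates are each tier's EOQ (if it falls in that tier) and each price-break quantity.
EOQ at £86.50 = 432.2 (feasible in tier 1): TC = 19,670×£86.50 + (19,670/432.2)×115 + (432.2/2)×0.28×£86.50 = £1,711,922.75.
EOQ at £78.26 = 454.4 < 910, so use break Q=910: TC = 19,670×£78.26 + (19,670/910.0)×115 + (910.0/2)×0.28×£78.26 = £1,551,830.29.
Lowest total cost is £1,551,830.29 at Q = 910.0.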